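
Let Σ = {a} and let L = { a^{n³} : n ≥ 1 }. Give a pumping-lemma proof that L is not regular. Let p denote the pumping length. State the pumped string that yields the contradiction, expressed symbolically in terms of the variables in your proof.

Assume L is regular; let p be its pumping constant.
Take w = a^{p³} ∈ L with |w| = p³ ≥ p.
Write w = xyz as guaranteed by the lemma, with |xy| ≤ p and y is nonempty.
Then y = a^k for some k with 1 ≤ k ≤ p.
Pump with i = 2: xy^2z = a^{p³+k}. Since 1 ≤ k ≤ p, p³ < p³+k ≤ p³+p < p³+3p²+3p+1 = (p+1)³, so p³+k is not a perfect cube. So xy^2z ∉ L.
This contradicts the pumping lemma, so L is not regular.

a^{p³+k}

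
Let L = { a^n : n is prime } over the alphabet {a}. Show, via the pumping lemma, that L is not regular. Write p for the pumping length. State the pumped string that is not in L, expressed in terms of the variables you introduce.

a^{q(1+k)}

Suppose for contradiction that L is regular, and let p be the pumping length.
Let q be a prime with q ≥ p+2 (infinitely many primes exist), and take w = a^q ∈ L with |w| = q ≥ p.
The pumping lemma gives a decomposition w = xyz where |xy| ≤ p and |y| > 0.
Then y = a^k for some k with 1 ≤ k ≤ p.
Since 1 ≤ k ≤ p, |xz| = q-k. Pump with i = q+1: |xy^{q+1}z| = (q-k)+(q+1)k = q+qk = q(1+k), which is composite (both factors ≥ 2). So xy^{q+1}z = a^{q(1+k)} ∉ L.
Contradiction. Therefore L is not regular.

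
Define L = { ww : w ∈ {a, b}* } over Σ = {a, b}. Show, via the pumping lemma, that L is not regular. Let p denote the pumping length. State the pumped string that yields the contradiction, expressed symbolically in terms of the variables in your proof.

a^{p+k} b^p a^p b^p

Assume L is regular; let p be its pumping constant.
Take w = a^p b^p a^p b^p = uu where u = a^pb^p; then w ∈ L and |w| = 4p ≥ p.
By the pumping lemma, w = xyz with |xy| ≤ p and |y| > 0.
The first p characters of w are a's, so xy (and hence y) consists only of a's. Write y = a^k, 1 ≤ k ≤ p.
Pump with i = 2: xy^2z = a^{p+k} b^p a^p b^p, of length 4p+k. Suppose this equals vv. The string starts with a and ends with b, so v does too; thus the boundary between the two copies of v is a b→a transition. There is exactly one such transition, at position 2p+k, so |v| = 2p+k and |vv| = 4p+2k ≠ 4p+k since k ≥ 1. So xy^2z ∉ L.
This contradicts the pumping lemma, so L is not regular.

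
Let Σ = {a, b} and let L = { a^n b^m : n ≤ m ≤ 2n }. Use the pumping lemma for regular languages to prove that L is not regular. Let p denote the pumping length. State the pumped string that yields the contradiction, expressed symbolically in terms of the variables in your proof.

Assume L is regular. Let p be the pumping length given by the pumping lemma.
Take w = a^p b^p ∈ L (since p ≤ p ≤ 2p), with |w| = 2p ≥ p.
By the pumping lemma, w = xyz with |xy| ≤ p and |y| > 0.
Since the first p symbols of w are all a's and |xy| ≤ p, y lies entirely in the leading a-block: y = a^k for some k with 1 ≤ k ≤ p.
Pump with i = 2: xy^2z = a^{p+k} b^p. Now n = p+k > p = m, so the condition n ≤ m fails. Thus xy^2z ∉ L.
This contradicts the pumping lemma, so L is not regular.

a^{p+k} b^p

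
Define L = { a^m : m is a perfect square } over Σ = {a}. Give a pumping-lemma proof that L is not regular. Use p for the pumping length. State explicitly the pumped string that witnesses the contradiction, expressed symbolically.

Suppose for contradiction that L is regular, and let p be the pumping length.
Take w = a^{p²} ∈ L with |w| = p² ≥ p.
The pumping lemma gives a decomposition w = xyz where |xy| ≤ p and |y| ≥ 1.
Then y = a^k for some k with 1 ≤ k ≤ p.
Pump with i = 2: xy^2z = a^{p²+k}. Since 1 ≤ k ≤ p, p² < p²+k ≤ p²+p < (p+1)², so p²+k lies strictly between consecutive squares and is not a perfect square. So xy^2z ∉ L.
This is a contradiction; hence L is not regular.

a^{p²+k}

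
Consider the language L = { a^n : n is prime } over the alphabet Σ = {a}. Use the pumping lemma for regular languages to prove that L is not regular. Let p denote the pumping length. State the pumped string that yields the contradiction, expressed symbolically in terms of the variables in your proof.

Assume L is regular; let p be its pumping constant.
Let q be a prime with q ≥ p+2 (infinitely many primes exist), and take w = a^q ∈ L with |w| = q ≥ p.
Write w = xyz as guaranteed by the lemma, with |xy| ≤ p and |y| ≥ 1.
Then y = a^k for some k with 1 ≤ k ≤ p.
Since 1 ≤ k ≤ p, |xz| = q-k. Pump with i = q+1: |xy^{q+1}z| = (q-k)+(q+1)k = q+qk = q(1+k), which is composite (both factors ≥ 2). So xy^{q+1}z = a^{q(1+k)} ∉ L.
This is a contradiction; hence L is not regular.

a^{q(1+k)}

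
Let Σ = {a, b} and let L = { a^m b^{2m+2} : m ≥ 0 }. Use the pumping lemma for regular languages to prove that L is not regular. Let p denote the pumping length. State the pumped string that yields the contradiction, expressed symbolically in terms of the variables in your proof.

a^{p+k} b^{2p+2}

Assume L is regular. Let p be the pumping length given by the pumping lemma.
Let w = a^p b^{2p+2} ∈ L; note |w| = 3p+2 ≥ p.
The pumping lemma gives a decomposition w = xyz where |xy| ≤ p and |y| > 0.
Because |xy| ≤ p and w begins with p copies of a, we have y = a^k with 1 ≤ k ≤ p.
Pump with i = 2: xy^2z = a^{p+k} b^{2p+2}. For this to lie in L we would need 2p+2 = 2(p+k)+2, which forces k = 0. But k ≥ 1, so xy^2z ∉ L.
This contradicts the pumping lemma, so L is not regular.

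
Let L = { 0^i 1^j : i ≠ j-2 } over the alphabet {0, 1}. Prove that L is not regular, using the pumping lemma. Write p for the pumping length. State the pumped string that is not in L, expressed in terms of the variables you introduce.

Assume L is regular. Let p be the pumping length given by the pumping lemma.
Choose w = 0^p 1^{p+p!+2}. Since p ≠ (p+p!+2)-2 = p+p!, w ∈ L; and |w| ≥ p.
By the pumping lemma, w = xyz with |xy| ≤ p and |y| > 0.
Since the first p symbols of w are all 0's and |xy| ≤ p, y lies entirely in the leading 0-block: y = 0^k for some k with 1 ≤ k ≤ p.
Since 1 ≤ k ≤ p, k divides p!; set t = 1 + p!/k. Then xy^t z has p + (p!/k)·k = p + p! copies of 0. Now the 0-count is p+p! and (1-count)-2 = (p+p!+2)-2 = p+p!, so i ≠ j-2 fails. So xy^t z = 0^{p+p!} 1^{p+p!+2} ∉ L.
This is a contradiction; hence L is not regular.

0^{p+p!} 1^{p+p!+2}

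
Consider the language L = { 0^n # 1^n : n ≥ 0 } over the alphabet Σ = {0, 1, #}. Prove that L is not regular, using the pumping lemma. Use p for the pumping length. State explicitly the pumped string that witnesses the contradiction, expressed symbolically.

0^{p+k} # 1^p

Suppose for contradiction that L is regular, and let p be the pumping length.
Take w = 0^p # 1^p ∈ L with |w| = 2p+1 ≥ p.
Write w = xyz as guaranteed by the lemma, with |xy| ≤ p and y is nonempty.
The first p characters of w are 0's, so xy (and hence y) consists only of 0's. Write y = 0^k, 1 ≤ k ≤ p.
Pump with i = 2: xy^2z = 0^{p+k} # 1^p, which would require p+k = p. But k ≥ 1, so xy^2z ∉ L.
Contradiction. Therefore L is not regular.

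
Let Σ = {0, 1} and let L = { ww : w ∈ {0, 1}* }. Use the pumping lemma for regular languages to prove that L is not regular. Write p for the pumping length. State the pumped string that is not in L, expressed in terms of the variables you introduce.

0^{p+k} 1^p 0^p 1^p

Assume L is regular. Let p be the pumping length given by the pumping lemma.
Take w = 0^p 1^p 0^p 1^p = uu where u = 0^p1^p; then w ∈ L and |w| = 4p ≥ p.
The pumping lemma gives a decomposition w = xyz where |xy| ≤ p and |y| ≥ 1.
Since the first p symbols of w are all 0's and |xy| ≤ p, y lies entirely in the leading 0-block: y = 0^k for some k with 1 ≤ k ≤ p.
Pump with i = 2: xy^2z = 0^{p+k} 1^p 0^p 1^p, of length 4p+k. Suppose this equals vv. The string starts with 0 and ends with 1, so v does too; thus the boundary between the two copies of v is a 1→0 transition. There is exactly one such transition, at position 2p+k, so |v| = 2p+k and |vv| = 4p+2k ≠ 4p+k since k ≥ 1. So xy^2z ∉ L.
This is a contradiction; hence L is not regular.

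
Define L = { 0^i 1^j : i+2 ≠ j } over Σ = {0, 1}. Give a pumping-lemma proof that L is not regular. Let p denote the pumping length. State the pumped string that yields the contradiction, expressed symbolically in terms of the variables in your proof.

Assume L is regular. Let p be the pumping length given by the pumping lemma.
Choose w = 0^p 1^{p+p!+2}. Since p ≠ (p+p!+2)-2 = p+p!, w ∈ L; and |w| ≥ p.
Write w = xyz as guaranteed by the lemma, with |xy| ≤ p and |y| > 0.
The first p characters of w are 0's, so xy (and hence y) consists only of 0's. Write y = 0^k, 1 ≤ k ≤ p.
Since 1 ≤ k ≤ p, k divides p!; set t = 1 + p!/k. Then xy^t z has p + (p!/k)·k = p + p! copies of 0. Now the 0-count is p+p! and (1-count)-2 = (p+p!+2)-2 = p+p!, so i+2 ≠ j fails. So xy^t z = 0^{p+p!} 1^{p+p!+2} ∉ L.
This is a contradiction; hence L is not regular.

0^{p+p!} 1^{p+p!+2}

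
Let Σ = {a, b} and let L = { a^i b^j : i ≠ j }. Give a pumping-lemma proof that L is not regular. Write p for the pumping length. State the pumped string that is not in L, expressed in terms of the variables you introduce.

a^{p+p!} b^{p+p!}

Assume L is regular. Let p be the pumping length given by the pumping lemma.
Choose w = a^p b^{p+p!}. Since p ≠ p+p!, w ∈ L; and |w| ≥ p.
By the pumping lemma, w = xyz with |xy| ≤ p and |y| > 0.
The first p characters of w are a's, so xy (and hence y) consists only of a's. Write y = a^k, 1 ≤ k ≤ p.
Since 1 ≤ k ≤ p, k divides p!; set t = 1 + p!/k. Then xy^t z has p + (p!/k)·k = p + p! copies of a. Now the a-count equals the b-count, so i ≠ j fails. So xy^t z = a^{p+p!} b^{p+p!} ∉ L.
This contradicts the pumping lemma, so L is not regular.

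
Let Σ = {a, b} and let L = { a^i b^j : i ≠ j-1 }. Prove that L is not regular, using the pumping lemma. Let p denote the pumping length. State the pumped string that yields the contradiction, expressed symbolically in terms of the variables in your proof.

Suppose for contradiction that L is regular, and let p be the pumping length.
Choose w = a^p b^{p+p!+1}. Since p ≠ (p+p!+1)-1 = p+p!, w ∈ L; and |w| ≥ p.
By the pumping lemma, w = xyz with |xy| ≤ p and |y| ≥ 1.
The first p characters of w are a's, so xy (and hence y) consists only of a's. Write y = a^k, 1 ≤ k ≤ p.
Since 1 ≤ k ≤ p, k divides p!; set t = 1 + p!/k. Then xy^t z has p + (p!/k)·k = p + p! copies of a. Now the a-count is p+p! and (b-count)-1 = (p+p!+1)-1 = p+p!, so i ≠ j-1 fails. So xy^t z = a^{p+p!} b^{p+p!+1} ∉ L.
This is a contradiction; hence L is not regular.

a^{p+p!} b^{p+p!+1}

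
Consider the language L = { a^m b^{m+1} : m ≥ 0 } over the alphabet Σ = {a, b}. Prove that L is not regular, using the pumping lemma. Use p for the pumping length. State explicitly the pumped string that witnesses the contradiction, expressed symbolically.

a^{p+k} b^{p+1}

Suppose for contradiction that L is regular, and let p be the pumping length.
Choose w = a^p b^{p+1}, which is in L with |w| = 2p+1 ≥ p.
Write w = xyz as guaranteed by the lemma, with |xy| ≤ p and y is nonempty.
Because |xy| ≤ p and w begins with p copies of a, we have y = a^k with 1 ≤ k ≤ p.
Pump with i = 2: xy^2z = a^{p+k} b^{p+1}. For this to lie in L we would need p+1 = (p+k)+1, which forces k = 0. But k ≥ 1, so xy^2z ∉ L.
This is a contradiction; hence L is not regular.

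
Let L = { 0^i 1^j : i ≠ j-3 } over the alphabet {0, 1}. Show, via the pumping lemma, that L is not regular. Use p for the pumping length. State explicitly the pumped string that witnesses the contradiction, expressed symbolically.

Assume L is regular. Let p be the pumping length given by the pumping lemma.
Choose w = 0^p 1^{p+p!+3}. Since p ≠ (p+p!+3)-3 = p+p!, w ∈ L; and |w| ≥ p.
The pumping lemma gives a decomposition w = xyz where |xy| ≤ p and |y| ≥ 1.
Since the first p symbols of w are all 0's and |xy| ≤ p, y lies entirely in the leading 0-block: y = 0^k for some k with 1 ≤ k ≤ p.
Since 1 ≤ k ≤ p, k divides p!; set t = 1 + p!/k. Then xy^t z has p + (p!/k)·k = p + p! copies of 0. Now the 0-count is p+p! and (1-count)-3 = (p+p!+3)-3 = p+p!, so i ≠ j-3 fails. So xy^t z = 0^{p+p!} 1^{p+p!+3} ∉ L.
This is a contradiction; hence L is not regular.

0^{p+p!} 1^{p+p!+3}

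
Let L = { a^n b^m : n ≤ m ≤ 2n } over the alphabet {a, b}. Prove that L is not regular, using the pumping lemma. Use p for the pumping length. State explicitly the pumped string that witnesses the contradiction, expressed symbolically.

Assume L is regular. Let p be the pumping length given by the pumping lemma.
Take w = a^p b^p ∈ L (since p ≤ p ≤ 2p), with |w| = 2p ≥ p.
By the pumping lemma, w = xyz with |xy| ≤ p and y is nonempty.
The first p characters of w are a's, so xy (and hence y) consists only of a's. Write y = a^k, 1 ≤ k ≤ p.
Pump with i = 2: xy^2z = a^{p+k} b^p. Now n = p+k > p = m, so the condition n ≤ m fails. Thus xy^2z ∉ L.
This is a contradiction; hence L is not regular.

a^{p+k} b^p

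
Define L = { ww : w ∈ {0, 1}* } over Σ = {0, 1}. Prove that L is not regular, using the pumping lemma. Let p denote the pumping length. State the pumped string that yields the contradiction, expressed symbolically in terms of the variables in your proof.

Assume L is regular. Let p be the pumping length given by the pumping lemma.
Take w = 0^p 1^p 0^p 1^p = uu where u = 0^p1^p; then w ∈ L and |w| = 4p ≥ p.
Write w = xyz as guaranteed by the lemma, with |xy| ≤ p and y is nonempty.
The first p characters of w are 0's, so xy (and hence y) consists only of 0's. Write y = 0^k, 1 ≤ k ≤ p.
Pump with i = 2: xy^2z = 0^{p+k} 1^p 0^p 1^p, of length 4p+k. Suppose this equals vv. The string starts with 0 and ends with 1, so v does too; thus the boundary between the two copies of v is a 1→0 transition. There is exactly one such transition, at position 2p+k, so |v| = 2p+k and |vv| = 4p+2k ≠ 4p+k since k ≥ 1. So xy^2z ∉ L.
This contradicts the pumping lemma, so L is not regular.

0^{p+k} 1^p 0^p 1^p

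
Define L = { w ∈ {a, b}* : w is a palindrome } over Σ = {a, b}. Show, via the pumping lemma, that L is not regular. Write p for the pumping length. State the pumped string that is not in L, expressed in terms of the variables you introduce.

Suppose for contradiction that L is regular, and let p be the pumping length.
Take w = a^p b a^p, a palindrome of length 2p+1 ≥ p.
Write w = xyz as guaranteed by the lemma, with |xy| ≤ p and |y| > 0.
Since the first p symbols of w are all a's and |xy| ≤ p, y lies entirely in the leading a-block: y = a^k for some k with 1 ≤ k ≤ p.
Pump with i = 2: xy^2z = a^{p+k} b a^p. Its reverse is a^p b a^{p+k}, which differs from xy^2z since k ≥ 1. So xy^2z is not a palindrome and xy^2z ∉ L.
Contradiction. Therefore L is not regular.

a^{p+k} b a^p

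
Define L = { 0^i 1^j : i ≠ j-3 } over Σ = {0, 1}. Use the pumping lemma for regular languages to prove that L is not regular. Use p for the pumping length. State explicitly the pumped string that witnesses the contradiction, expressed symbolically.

0^{p+p!} 1^{p+p!+3}

Toward a contradiction, assume L is regular with pumping length p.
Choose w = 0^p 1^{p+p!+3}. Since p ≠ (p+p!+3)-3 = p+p!, w ∈ L; and |w| ≥ p.
By the pumping lemma, w = xyz with |xy| ≤ p and y is nonempty.
The first p characters of w are 0's, so xy (and hence y) consists only of 0's. Write y = 0^k, 1 ≤ k ≤ p.
Since 1 ≤ k ≤ p, k divides p!; set t = 1 + p!/k. Then xy^t z has p + (p!/k)·k = p + p! copies of 0. Now the 0-count is p+p! and (1-count)-3 = (p+p!+3)-3 = p+p!, so i ≠ j-3 fails. So xy^t z = 0^{p+p!} 1^{p+p!+3} ∉ L.
Contradiction. Therefore L is not regular.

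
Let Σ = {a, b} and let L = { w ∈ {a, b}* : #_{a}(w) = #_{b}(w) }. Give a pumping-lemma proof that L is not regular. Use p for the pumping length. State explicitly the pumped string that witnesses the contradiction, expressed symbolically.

Suppose for contradiction that L is regular, and let p be the pumping length.
Choose w = a^p b^p ∈ L with |w| = 2p ≥ p.
By the pumping lemma, w = xyz with |xy| ≤ p and |y| > 0.
Because |xy| ≤ p and w begins with p copies of a, we have y = a^k with 1 ≤ k ≤ p.
Pump with i = 2: xy^2z = a^{p+k} b^p has p+k occurrences of a but only p of b. Since k ≥ 1 the counts differ, so xy^2z ∉ L.
This contradicts the pumping lemma, so L is not regular.

a^{p+k} b^p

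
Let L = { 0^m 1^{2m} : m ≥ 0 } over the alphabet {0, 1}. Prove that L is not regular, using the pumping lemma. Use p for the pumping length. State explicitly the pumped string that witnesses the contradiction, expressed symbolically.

0^{p+k} 1^{2p}

Assume L is regular; let p be its pumping constant.
Choose w = 0^p 1^{2p}, which is in L with |w| = 3p ≥ p.
The pumping lemma gives a decomposition w = xyz where |xy| ≤ p and |y| ≥ 1.
Because |xy| ≤ p and w begins with p copies of 0, we have y = 0^k with 1 ≤ k ≤ p.
Pump with i = 2: xy^2z = 0^{p+k} 1^{2p}. For this to lie in L we would need 2p = 2(p+k), which forces k = 0. But k ≥ 1, so xy^2z ∉ L.
This is a contradiction; hence L is not regular.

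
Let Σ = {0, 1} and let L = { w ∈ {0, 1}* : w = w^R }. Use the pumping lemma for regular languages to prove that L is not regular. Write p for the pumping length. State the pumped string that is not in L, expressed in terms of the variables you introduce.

Toward a contradiction, assume L is regular with pumping length p.
Take w = 0^p 1 0^p, a palindrome of length 2p+1 ≥ p.
Write w = xyz as guaranteed by the lemma, with |xy| ≤ p and |y| > 0.
Since the first p symbols of w are all 0's and |xy| ≤ p, y lies entirely in the leading 0-block: y = 0^k for some k with 1 ≤ k ≤ p.
Pump with i = 2: xy^2z = 0^{p+k} 1 0^p. Its reverse is 0^p 1 0^{p+k}, which differs from xy^2z since k ≥ 1. So xy^2z is not a palindrome and xy^2z ∉ L.
This is a contradiction; hence L is not regular.

0^{p+k} 1 0^p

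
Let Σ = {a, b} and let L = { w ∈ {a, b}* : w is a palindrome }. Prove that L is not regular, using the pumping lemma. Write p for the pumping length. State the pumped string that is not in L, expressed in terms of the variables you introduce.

Assume L is regular. Let p be the pumping length given by the pumping lemma.
Take w = a^p b a^p, a palindrome of length 2p+1 ≥ p.
The pumping lemma gives a decomposition w = xyz where |xy| ≤ p and |y| ≥ 1.
Since the first p symbols of w are all a's and |xy| ≤ p, y lies entirely in the leading a-block: y = a^k for some k with 1 ≤ k ≤ p.
Pump with i = 2: xy^2z = a^{p+k} b a^p. Its reverse is a^p b a^{p+k}, which differs from xy^2z since k ≥ 1. So xy^2z is not a palindrome and xy^2z ∉ L.
This is a contradiction; hence L is not regular.

a^{p+k} b a^p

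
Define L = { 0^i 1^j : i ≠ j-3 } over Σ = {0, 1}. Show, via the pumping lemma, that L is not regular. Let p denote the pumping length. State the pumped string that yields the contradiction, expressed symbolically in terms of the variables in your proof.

Suppose for contradiction that L is regular, and let p be the pumping length.
Choose w = 0^p 1^{p+p!+3}. Since p ≠ (p+p!+3)-3 = p+p!, w ∈ L; and |w| ≥ p.
Write w = xyz as guaranteed by the lemma, with |xy| ≤ p and |y| ≥ 1.
The first p characters of w are 0's, so xy (and hence y) consists only of 0's. Write y = 0^k, 1 ≤ k ≤ p.
Since 1 ≤ k ≤ p, k divides p!; set t = 1 + p!/k. Then xy^t z has p + (p!/k)·k = p + p! copies of 0. Now the 0-count is p+p! and (1-count)-3 = (p+p!+3)-3 = p+p!, so i ≠ j-3 fails. So xy^t z = 0^{p+p!} 1^{p+p!+3} ∉ L.
This contradicts the pumping lemma, so L is not regular.

0^{p+p!} 1^{p+p!+3}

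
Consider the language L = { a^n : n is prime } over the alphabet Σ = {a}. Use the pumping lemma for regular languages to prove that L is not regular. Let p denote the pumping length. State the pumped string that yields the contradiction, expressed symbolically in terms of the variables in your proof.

a^{q(1+k)}

Assume L is regular; let p be its pumping constant.
Let q be a prime with q ≥ p+2 (infinitely many primes exist), and take w = a^q ∈ L with |w| = q ≥ p.
The pumping lemma gives a decomposition w = xyz where |xy| ≤ p and |y| ≥ 1.
Then y = a^k for some k with 1 ≤ k ≤ p.
Since 1 ≤ k ≤ p, |xz| = q-k. Pump with i = q+1: |xy^{q+1}z| = (q-k)+(q+1)k = q+qk = q(1+k), which is composite (both factors ≥ 2). So xy^{q+1}z = a^{q(1+k)} ∉ L.
Contradiction. Therefore L is not regular.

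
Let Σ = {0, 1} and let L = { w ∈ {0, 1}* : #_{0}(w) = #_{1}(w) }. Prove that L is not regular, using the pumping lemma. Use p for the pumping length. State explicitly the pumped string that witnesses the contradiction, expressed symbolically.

0^{p+k} 1^p

Suppose for contradiction that L is regular, and let p be the pumping length.
Choose w = 0^p 1^p ∈ L with |w| = 2p ≥ p.
The pumping lemma gives a decomposition w = xyz where |xy| ≤ p and |y| > 0.
Since the first p symbols of w are all 0's and |xy| ≤ p, y lies entirely in the leading 0-block: y = 0^k for some k with 1 ≤ k ≤ p.
Pump with i = 2: xy^2z = 0^{p+k} 1^p has p+k occurrences of 0 but only p of 1. Since k ≥ 1 the counts differ, so xy^2z ∉ L.
Contradiction. Therefore L is not regular.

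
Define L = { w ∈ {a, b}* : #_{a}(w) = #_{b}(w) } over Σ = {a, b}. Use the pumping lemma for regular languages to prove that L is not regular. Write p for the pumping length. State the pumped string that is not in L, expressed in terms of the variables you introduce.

a^{p+k} b^p

Assume L is regular. Let p be the pumping length given by the pumping lemma.
Choose w = a^p b^p ∈ L with |w| = 2p ≥ p.
Write w = xyz as guaranteed by the lemma, with |xy| ≤ p and y is nonempty.
The first p characters of w are a's, so xy (and hence y) consists only of a's. Write y = a^k, 1 ≤ k ≤ p.
Pump with i = 2: xy^2z = a^{p+k} b^p has p+k occurrences of a but only p of b. Since k ≥ 1 the counts differ, so xy^2z ∉ L.
This is a contradiction; hence L is not regular.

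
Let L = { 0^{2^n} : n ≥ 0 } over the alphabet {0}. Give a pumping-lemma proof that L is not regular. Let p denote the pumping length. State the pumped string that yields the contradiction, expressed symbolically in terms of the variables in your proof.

Assume L is regular; let p be its pumping constant.
Take w = 0^{2^p} ∈ L with |w| = 2^p ≥ p.
The pumping lemma gives a decomposition w = xyz where |xy| ≤ p and y is nonempty.
Then y = 0^k for some k with 1 ≤ k ≤ p.
Pump with i = 2: xy^2z = 0^{2^p+k}. Since 1 ≤ k ≤ p < 2^p, we have 2^p < 2^p+k < 2^{p+1}, so 2^p+k is not a power of 2. So xy^2z ∉ L.
This contradicts the pumping lemma, so L is not regular.

0^{2^p+k}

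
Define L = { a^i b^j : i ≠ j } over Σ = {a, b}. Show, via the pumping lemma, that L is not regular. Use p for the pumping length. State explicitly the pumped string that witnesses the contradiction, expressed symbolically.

Assume L is regular. Let p be the pumping length given by the pumping lemma.
Choose w = a^p b^{p+p!}. Since p ≠ p+p!, w ∈ L; and |w| ≥ p.
Write w = xyz as guaranteed by the lemma, with |xy| ≤ p and |y| > 0.
The first p characters of w are a's, so xy (and hence y) consists only of a's. Write y = a^k, 1 ≤ k ≤ p.
Since 1 ≤ k ≤ p, k divides p!; set t = 1 + p!/k. Then xy^t z has p + (p!/k)·k = p + p! copies of a. Now the a-count equals the b-count, so i ≠ j fails. So xy^t z = a^{p+p!} b^{p+p!} ∉ L.
This contradicts the pumping lemma, so L is not regular.

a^{p+p!} b^{p+p!}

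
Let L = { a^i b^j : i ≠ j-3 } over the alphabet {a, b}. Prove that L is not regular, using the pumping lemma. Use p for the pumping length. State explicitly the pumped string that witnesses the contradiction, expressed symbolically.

Toward a contradiction, assume L is regular with pumping length p.
Choose w = a^p b^{p+p!+3}. Since p ≠ (p+p!+3)-3 = p+p!, w ∈ L; and |w| ≥ p.
By the pumping lemma, w = xyz with |xy| ≤ p and y is nonempty.
The first p characters of w are a's, so xy (and hence y) consists only of a's. Write y = a^k, 1 ≤ k ≤ p.
Since 1 ≤ k ≤ p, k divides p!; set t = 1 + p!/k. Then xy^t z has p + (p!/k)·k = p + p! copies of a. Now the a-count is p+p! and (b-count)-3 = (p+p!+3)-3 = p+p!, so i ≠ j-3 fails. So xy^t z = a^{p+p!} b^{p+p!+3} ∉ L.
Contradiction. Therefore L is not regular.

a^{p+p!} b^{p+p!+3}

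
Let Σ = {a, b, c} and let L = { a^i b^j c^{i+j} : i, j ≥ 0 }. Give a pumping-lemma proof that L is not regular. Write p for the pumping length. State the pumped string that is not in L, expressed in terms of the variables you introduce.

a^{p+k} b^p c^{2p}

Toward a contradiction, assume L is regular with pumping length p.
Take w = a^p b^p c^{2p} ∈ L (with i=j=p, i+j=2p), |w| = 4p ≥ p.
The pumping lemma gives a decomposition w = xyz where |xy| ≤ p and |y| ≥ 1.
Because |xy| ≤ p and w begins with p copies of a, we have y = a^k with 1 ≤ k ≤ p.
Consider xy^2z = a^{p+k} b^p c^{2p}. Now the a- and b-counts sum to 2p+k, but the c-count is 2p ≠ 2p+k. So xy^2z ∉ L.
Contradiction. Therefore L is not regular.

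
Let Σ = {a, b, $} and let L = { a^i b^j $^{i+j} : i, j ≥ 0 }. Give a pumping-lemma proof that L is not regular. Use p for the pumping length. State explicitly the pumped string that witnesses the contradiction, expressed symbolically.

a^{p+k} b^p $^{2p}

Toward a contradiction, assume L is regular with pumping length p.
Take w = a^p b^p $^{2p} ∈ L (with i=j=p, i+j=2p), |w| = 4p ≥ p.
By the pumping lemma, w = xyz with |xy| ≤ p and |y| > 0.
The first p characters of w are a's, so xy (and hence y) consists only of a's. Write y = a^k, 1 ≤ k ≤ p.
Consider xy^2z = a^{p+k} b^p $^{2p}. Now the a- and b-counts sum to 2p+k, but the $-count is 2p ≠ 2p+k. So xy^2z ∉ L.
This contradicts the pumping lemma, so L is not regular.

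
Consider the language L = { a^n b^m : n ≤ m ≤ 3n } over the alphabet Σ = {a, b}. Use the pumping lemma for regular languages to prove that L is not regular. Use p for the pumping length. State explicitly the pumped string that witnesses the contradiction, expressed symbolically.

a^{p+k} b^p

Assume L is regular; let p be its pumping constant.
Take w = a^p b^p ∈ L (since p ≤ p ≤ 3p), with |w| = 2p ≥ p.
By the pumping lemma, w = xyz with |xy| ≤ p and |y| ≥ 1.
The first p characters of w are a's, so xy (and hence y) consists only of a's. Write y = a^k, 1 ≤ k ≤ p.
Pump with i = 2: xy^2z = a^{p+k} b^p. Now n = p+k > p = m, so the condition n ≤ m fails. Thus xy^2z ∉ L.
Contradiction. Therefore L is not regular.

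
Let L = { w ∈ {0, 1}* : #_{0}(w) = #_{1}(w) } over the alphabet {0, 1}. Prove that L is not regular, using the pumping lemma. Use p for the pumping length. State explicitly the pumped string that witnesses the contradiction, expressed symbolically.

0^{p+k} 1^p

Suppose for contradiction that L is regular, and let p be the pumping length.
Choose w = 0^p 1^p ∈ L with |w| = 2p ≥ p.
The pumping lemma gives a decomposition w = xyz where |xy| ≤ p and |y| ≥ 1.
Because |xy| ≤ p and w begins with p copies of 0, we have y = 0^k with 1 ≤ k ≤ p.
Pump with i = 2: xy^2z = 0^{p+k} 1^p has p+k occurrences of 0 but only p of 1. Since k ≥ 1 the counts differ, so xy^2z ∉ L.
Contradiction. Therefore L is not regular.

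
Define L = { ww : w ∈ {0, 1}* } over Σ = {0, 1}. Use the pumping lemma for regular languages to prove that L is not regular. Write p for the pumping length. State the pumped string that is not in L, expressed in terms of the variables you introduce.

0^{p+k} 1^p 0^p 1^p

Suppose for contradiction that L is regular, and let p be the pumping length.
Take w = 0^p 1^p 0^p 1^p = uu where u = 0^p1^p; then w ∈ L and |w| = 4p ≥ p.
Write w = xyz as guaranteed by the lemma, with |xy| ≤ p and y is nonempty.
The first p characters of w are 0's, so xy (and hence y) consists only of 0's. Write y = 0^k, 1 ≤ k ≤ p.
Pump with i = 2: xy^2z = 0^{p+k} 1^p 0^p 1^p, of length 4p+k. Suppose this equals vv. The string starts with 0 and ends with 1, so v does too; thus the boundary between the two copies of v is a 1→0 transition. There is exactly one such transition, at position 2p+k, so |v| = 2p+k and |vv| = 4p+2k ≠ 4p+k since k ≥ 1. So xy^2z ∉ L.
This is a contradiction; hence L is not regular.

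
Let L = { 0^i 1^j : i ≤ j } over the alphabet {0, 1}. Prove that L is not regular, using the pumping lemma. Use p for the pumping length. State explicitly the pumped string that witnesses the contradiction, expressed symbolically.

Suppose for contradiction that L is regular, and let p be the pumping length.
Choose w = 0^p 1^p ∈ L, with |w| = 2p ≥ p.
By the pumping lemma, w = xyz with |xy| ≤ p and y is nonempty.
Since the first p symbols of w are all 0's and |xy| ≤ p, y lies entirely in the leading 0-block: y = 0^k for some k with 1 ≤ k ≤ p.
Consider xy^2z = 0^{p+k} 1^p. Since k ≥ 1, the 0-count p+k exceeds the 1-count p, so i ≤ j fails; thus xy^2z ∉ L.
Contradiction. Therefore L is not regular.

0^{p+k} 1^p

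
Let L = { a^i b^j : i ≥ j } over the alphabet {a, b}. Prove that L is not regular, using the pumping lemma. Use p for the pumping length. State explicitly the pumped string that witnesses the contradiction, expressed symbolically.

a^{p-k} b^p

Toward a contradiction, assume L is regular with pumping length p.
Choose w = a^p b^p ∈ L, with |w| = 2p ≥ p.
By the pumping lemma, w = xyz with |xy| ≤ p and |y| > 0.
Because |xy| ≤ p and w begins with p copies of a, we have y = a^k with 1 ≤ k ≤ p.
Consider xy^0z = xz = a^{p-k} b^p. Since k ≥ 1, the a-count p-k is less than p, so i ≥ j fails; thus xz ∉ L.
Contradiction. Therefore L is not regular.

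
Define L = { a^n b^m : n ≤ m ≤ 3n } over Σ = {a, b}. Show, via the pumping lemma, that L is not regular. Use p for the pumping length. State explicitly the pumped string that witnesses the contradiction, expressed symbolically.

Assume L is regular; let p be its pumping constant.
Take w = a^p b^p ∈ L (since p ≤ p ≤ 3p), with |w| = 2p ≥ p.
Write w = xyz as guaranteed by the lemma, with |xy| ≤ p and |y| > 0.
Because |xy| ≤ p and w begins with p copies of a, we have y = a^k with 1 ≤ k ≤ p.
Pump with i = 2: xy^2z = a^{p+k} b^p. Now n = p+k > p = m, so the condition n ≤ m fails. Thus xy^2z ∉ L.
Contradiction. Therefore L is not regular.

a^{p+k} b^p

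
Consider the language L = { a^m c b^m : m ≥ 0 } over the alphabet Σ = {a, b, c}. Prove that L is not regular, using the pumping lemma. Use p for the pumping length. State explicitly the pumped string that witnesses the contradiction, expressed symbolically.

Toward a contradiction, assume L is regular with pumping length p.
Take w = a^p c b^p ∈ L with |w| = 2p+1 ≥ p.
Write w = xyz as guaranteed by the lemma, with |xy| ≤ p and |y| > 0.
The first p characters of w are a's, so xy (and hence y) consists only of a's. Write y = a^k, 1 ≤ k ≤ p.
Pump with i = 2: xy^2z = a^{p+k} c b^p, which would require p+k = p. But k ≥ 1, so xy^2z ∉ L.
Contradiction. Therefore L is not regular.

a^{p+k} c b^p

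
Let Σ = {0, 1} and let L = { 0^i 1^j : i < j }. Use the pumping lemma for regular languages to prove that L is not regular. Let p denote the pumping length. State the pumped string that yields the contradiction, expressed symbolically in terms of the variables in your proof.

0^{p+k} 1^{p+1}

Toward a contradiction, assume L is regular with pumping length p.
Choose w = 0^p 1^{p+1} ∈ L, with |w| = 2p+1 ≥ p.
By the pumping lemma, w = xyz with |xy| ≤ p and |y| ≥ 1.
Because |xy| ≤ p and w begins with p copies of 0, we have y = 0^k with 1 ≤ k ≤ p.
Consider xy^2z = 0^{p+k} 1^{p+1}. Since k ≥ 1, the 0-count p+k is at least p+1, so i < j fails; thus xy^2z ∉ L.
This is a contradiction; hence L is not regular.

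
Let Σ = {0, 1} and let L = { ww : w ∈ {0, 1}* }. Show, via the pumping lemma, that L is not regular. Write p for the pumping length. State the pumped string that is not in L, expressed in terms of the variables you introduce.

0^{p+k} 1^p 0^p 1^p

Suppose for contradiction that L is regular, and let p be the pumping length.
Take w = 0^p 1^p 0^p 1^p = uu where u = 0^p1^p; then w ∈ L and |w| = 4p ≥ p.
Write w = xyz as guaranteed by the lemma, with |xy| ≤ p and |y| > 0.
The first p characters of w are 0's, so xy (and hence y) consists only of 0's. Write y = 0^k, 1 ≤ k ≤ p.
Pump with i = 2: xy^2z = 0^{p+k} 1^p 0^p 1^p, of length 4p+k. Suppose this equals vv. The string starts with 0 and ends with 1, so v does too; thus the boundary between the two copies of v is a 1→0 transition. There is exactly one such transition, at position 2p+k, so |v| = 2p+k and |vv| = 4p+2k ≠ 4p+k since k ≥ 1. So xy^2z ∉ L.
This contradicts the pumping lemma, so L is not regular.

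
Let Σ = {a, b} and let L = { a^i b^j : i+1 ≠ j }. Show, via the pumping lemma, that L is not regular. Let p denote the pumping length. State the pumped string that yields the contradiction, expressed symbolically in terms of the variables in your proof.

a^{p+p!} b^{p+p!+1}

Suppose for contradiction that L is regular, and let p be the pumping length.
Choose w = a^p b^{p+p!+1}. Since p ≠ (p+p!+1)-1 = p+p!, w ∈ L; and |w| ≥ p.
Write w = xyz as guaranteed by the lemma, with |xy| ≤ p and |y| > 0.
Since the first p symbols of w are all a's and |xy| ≤ p, y lies entirely in the leading a-block: y = a^k for some k with 1 ≤ k ≤ p.
Since 1 ≤ k ≤ p, k divides p!; set t = 1 + p!/k. Then xy^t z has p + (p!/k)·k = p + p! copies of a. Now the a-count is p+p! and (b-count)-1 = (p+p!+1)-1 = p+p!, so i+1 ≠ j fails. So xy^t z = a^{p+p!} b^{p+p!+1} ∉ L.
This is a contradiction; hence L is not regular.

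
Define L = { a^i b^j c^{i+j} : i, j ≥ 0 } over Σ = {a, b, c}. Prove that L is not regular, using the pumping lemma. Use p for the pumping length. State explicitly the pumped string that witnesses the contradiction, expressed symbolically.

Assume L is regular; let p be its pumping constant.
Take w = a^p b^p c^{2p} ∈ L (with i=j=p, i+j=2p), |w| = 4p ≥ p.
Write w = xyz as guaranteed by the lemma, with |xy| ≤ p and |y| > 0.
Because |xy| ≤ p and w begins with p copies of a, we have y = a^k with 1 ≤ k ≤ p.
Consider xy^2z = a^{p+k} b^p c^{2p}. Now the a- and b-counts sum to 2p+k, but the c-count is 2p ≠ 2p+k. So xy^2z ∉ L.
This contradicts the pumping lemma, so L is not regular.

a^{p+k} b^p c^{2p}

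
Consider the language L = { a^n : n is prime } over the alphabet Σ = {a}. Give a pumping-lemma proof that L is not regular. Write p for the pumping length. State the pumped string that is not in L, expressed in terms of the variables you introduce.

a^{q(1+k)}

Suppose for contradiction that L is regular, and let p be the pumping length.
Let q be a prime with q ≥ p+2 (infinitely many primes exist), and take w = a^q ∈ L with |w| = q ≥ p.
Write w = xyz as guaranteed by the lemma, with |xy| ≤ p and |y| > 0.
Then y = a^k for some k with 1 ≤ k ≤ p.
Since 1 ≤ k ≤ p, |xz| = q-k. Pump with i = q+1: |xy^{q+1}z| = (q-k)+(q+1)k = q+qk = q(1+k), which is composite (both factors ≥ 2). So xy^{q+1}z = a^{q(1+k)} ∉ L.
Contradiction. Therefore L is not regular.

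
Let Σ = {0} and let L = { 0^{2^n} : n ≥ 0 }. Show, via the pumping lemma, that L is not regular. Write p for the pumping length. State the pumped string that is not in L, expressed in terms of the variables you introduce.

Assume L is regular; let p be its pumping constant.
Take w = 0^{2^p} ∈ L with |w| = 2^p ≥ p.
By the pumping lemma, w = xyz with |xy| ≤ p and y is nonempty.
Then y = 0^k for some k with 1 ≤ k ≤ p.
Pump with i = 2: xy^2z = 0^{2^p+k}. Since 1 ≤ k ≤ p < 2^p, we have 2^p < 2^p+k < 2^{p+1}, so 2^p+k is not a power of 2. So xy^2z ∉ L.
Contradiction. Therefore L is not regular.

0^{2^p+k}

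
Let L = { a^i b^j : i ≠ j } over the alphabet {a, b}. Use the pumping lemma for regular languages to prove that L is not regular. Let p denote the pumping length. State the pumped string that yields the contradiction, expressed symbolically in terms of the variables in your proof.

Assume L is regular. Let p be the pumping length given by the pumping lemma.
Choose w = a^p b^{p+p!}. Since p ≠ p+p!, w ∈ L; and |w| ≥ p.
Write w = xyz as guaranteed by the lemma, with |xy| ≤ p and y is nonempty.
The first p characters of w are a's, so xy (and hence y) consists only of a's. Write y = a^k, 1 ≤ k ≤ p.
Since 1 ≤ k ≤ p, k divides p!; set t = 1 + p!/k. Then xy^t z has p + (p!/k)·k = p + p! copies of a. Now the a-count equals the b-count, so i ≠ j fails. So xy^t z = a^{p+p!} b^{p+p!} ∉ L.
This is a contradiction; hence L is not regular.

a^{p+p!} b^{p+p!}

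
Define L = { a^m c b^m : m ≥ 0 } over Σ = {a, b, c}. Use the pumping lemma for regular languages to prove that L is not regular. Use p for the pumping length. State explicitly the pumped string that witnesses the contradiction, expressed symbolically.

a^{p+k} c b^p

Toward a contradiction, assume L is regular with pumping length p.
Take w = a^p c b^p ∈ L with |w| = 2p+1 ≥ p.
Write w = xyz as guaranteed by the lemma, with |xy| ≤ p and |y| > 0.
The first p characters of w are a's, so xy (and hence y) consists only of a's. Write y = a^k, 1 ≤ k ≤ p.
Pump with i = 2: xy^2z = a^{p+k} c b^p, which would require p+k = p. But k ≥ 1, so xy^2z ∉ L.
This contradicts the pumping lemma, so L is not regular.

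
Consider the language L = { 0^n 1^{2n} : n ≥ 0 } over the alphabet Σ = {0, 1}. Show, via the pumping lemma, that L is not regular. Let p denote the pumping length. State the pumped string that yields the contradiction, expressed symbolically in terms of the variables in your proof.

0^{p+k} 1^{2p}

Assume L is regular; let p be its pumping constant.
Choose w = 0^p 1^{2p}, which is in L with |w| = 3p ≥ p.
The pumping lemma gives a decomposition w = xyz where |xy| ≤ p and y is nonempty.
Because |xy| ≤ p and w begins with p copies of 0, we have y = 0^k with 1 ≤ k ≤ p.
Pump with i = 2: xy^2z = 0^{p+k} 1^{2p}. For this to lie in L we would need 2p = 2(p+k), which forces k = 0. But k ≥ 1, so xy^2z ∉ L.
Contradiction. Therefore L is not regular.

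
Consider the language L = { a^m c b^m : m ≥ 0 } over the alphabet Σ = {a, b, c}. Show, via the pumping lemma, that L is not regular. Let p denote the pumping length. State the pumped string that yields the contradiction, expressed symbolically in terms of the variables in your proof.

Suppose for contradiction that L is regular, and let p be the pumping length.
Take w = a^p c b^p ∈ L with |w| = 2p+1 ≥ p.
The pumping lemma gives a decomposition w = xyz where |xy| ≤ p and y is nonempty.
Because |xy| ≤ p and w begins with p copies of a, we have y = a^k with 1 ≤ k ≤ p.
Pump with i = 2: xy^2z = a^{p+k} c b^p, which would require p+k = p. But k ≥ 1, so xy^2z ∉ L.
This contradicts the pumping lemma, so L is not regular.

a^{p+k} c b^p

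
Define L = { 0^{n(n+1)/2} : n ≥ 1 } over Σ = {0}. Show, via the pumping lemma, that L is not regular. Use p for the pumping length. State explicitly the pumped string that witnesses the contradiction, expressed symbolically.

Suppose for contradiction that L is regular, and let p be the pumping length.
Take w = 0^{p(p+1)/2} ∈ L with |w| = p(p+1)/2 ≥ p.
Write w = xyz as guaranteed by the lemma, with |xy| ≤ p and |y| ≥ 1.
Then y = 0^k for some k with 1 ≤ k ≤ p.
Pump with i = 2: xy^2z = 0^{p(p+1)/2+k}. Since 1 ≤ k ≤ p, p(p+1)/2 < p(p+1)/2+k ≤ p(p+1)/2+p < (p+1)(p+2)/2, so p(p+1)/2+k is strictly between consecutive triangular numbers. So xy^2z ∉ L.
Contradiction. Therefore L is not regular.

0^{p(p+1)/2+k}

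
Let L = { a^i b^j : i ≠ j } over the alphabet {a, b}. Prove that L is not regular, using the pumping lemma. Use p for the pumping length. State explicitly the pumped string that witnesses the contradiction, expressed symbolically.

Suppose for contradiction that L is regular, and let p be the pumping length.
Choose w = a^p b^{p+p!}. Since p ≠ p+p!, w ∈ L; and |w| ≥ p.
By the pumping lemma, w = xyz with |xy| ≤ p and |y| ≥ 1.
The first p characters of w are a's, so xy (and hence y) consists only of a's. Write y = a^k, 1 ≤ k ≤ p.
Since 1 ≤ k ≤ p, k divides p!; set t = 1 + p!/k. Then xy^t z has p + (p!/k)·k = p + p! copies of a. Now the a-count equals the b-count, so i ≠ j fails. So xy^t z = a^{p+p!} b^{p+p!} ∉ L.
This contradicts the pumping lemma, so L is not regular.

a^{p+p!} b^{p+p!}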